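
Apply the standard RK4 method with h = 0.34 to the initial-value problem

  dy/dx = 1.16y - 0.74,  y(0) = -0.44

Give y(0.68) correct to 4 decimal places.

RK4: k1 = f(x_n, y_n); k2 = f(x_n + h/2, y_n + (h/2)·k1); k3 = f(x_n + h/2, y_n + (h/2)·k2); k4 = f(x_n + h, y_n + h·k3); y_{n+1} = y_n + (h/6)·(k1 + 2k2 + 2k3 + k4).
x=0.000000, y=-0.440000:
  k1 = f(0.000000, -0.440000) = -1.250400
  k2 = f(0.170000, -0.652568) = -1.496979
  k3 = f(0.170000, -0.694486) = -1.545604
  k4 = f(0.340000, -0.965505) = -1.859986
  y ← -0.440000 + (0.34/6)·(k1 + 2k2 + 2k3 + k4) = -0.961081
x=0.340000, y=-0.961081:
  k1 = f(0.340000, -0.961081) = -1.854854
  k2 = f(0.510000, -1.276407) = -2.220632
  k3 = f(0.510000, -1.338589) = -2.292763
  k4 = f(0.680000, -1.740621) = -2.759120
  y ← -0.961081 + (0.34/6)·(k1 + 2k2 + 2k3 + k4) = -1.734058
y(0.68) ≈ -1.7341

-1.7341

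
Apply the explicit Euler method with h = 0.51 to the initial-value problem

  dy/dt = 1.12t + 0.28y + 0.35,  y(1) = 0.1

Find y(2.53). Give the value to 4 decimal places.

3.6503

Euler: y_{n+1} = y_n + h·f(t_n, y_n).
t=1.000000, y=0.100000: f=1.498000 → y ← 0.100000 + 0.51·1.498000 = 0.863980
t=1.510000, y=0.863980: f=2.283114 → y ← 0.863980 + 0.51·2.283114 = 2.028368
t=2.020000, y=2.028368: f=3.180343 → y ← 2.028368 + 0.51·3.180343 = 3.650343
y(2.53) ≈ 3.6503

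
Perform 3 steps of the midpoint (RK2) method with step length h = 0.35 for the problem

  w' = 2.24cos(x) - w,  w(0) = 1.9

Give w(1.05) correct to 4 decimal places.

1.7932

Midpoint: k1 = f(x_n, w_n); k2 = f(x_n + h/2, w_n + (h/2)·k1); w_{n+1} = w_n + h·k2.
x=0.000000, w=1.900000:
  k1 = f(0.000000, 1.900000) = 0.340000
  k2 = f(0.175000, 1.959500) = 0.246287
  w ← 1.900000 + 0.35·0.246287 = 1.986201
x=0.350000, w=1.986201:
  k1 = f(0.350000, 1.986201) = 0.117994
  k2 = f(0.525000, 2.006850) = -0.068524
  w ← 1.986201 + 0.35·(-0.068524) = 1.962217
x=0.700000, w=1.962217:
  k1 = f(0.700000, 1.962217) = -0.248971
  k2 = f(0.875000, 1.918647) = -0.482814
  w ← 1.962217 + 0.35·(-0.482814) = 1.793232
w(1.05) ≈ 1.7932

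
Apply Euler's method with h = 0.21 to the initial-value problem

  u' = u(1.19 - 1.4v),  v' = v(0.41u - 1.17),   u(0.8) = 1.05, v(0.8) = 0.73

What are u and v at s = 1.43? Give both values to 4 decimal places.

Euler on (u,v): u_{n+1} = u_n + h·u', v_{n+1} = v_n + h·v'.
0.800000: (1.050000, 0.730000); f=(0.176400, -0.539835) → (1.087044, 0.616635)
1.010000: (1.087044, 0.616635); f=(0.355150, -0.446636) → (1.161625, 0.522841)
1.220000: (1.161625, 0.522841); f=(0.532051, -0.362712) → (1.273356, 0.446672)
(u(1.43), v(1.43)) ≈ (1.2734, 0.4467)

1.2734, 0.4467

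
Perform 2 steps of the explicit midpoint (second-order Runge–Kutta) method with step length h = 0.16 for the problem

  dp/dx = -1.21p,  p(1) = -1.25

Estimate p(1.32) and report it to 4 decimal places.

Midpoint: k1 = f(x_n, p_n); k2 = f(x_n + h/2, p_n + (h/2)·k1); p_{n+1} = p_n + h·k2.
x=1.000000, p=-1.250000:
  k1 = f(1.000000, -1.250000) = 1.512500
  k2 = f(1.080000, -1.129000) = 1.366090
  p ← -1.250000 + 0.16·1.366090 = -1.031426
x=1.160000, p=-1.031426:
  k1 = f(1.160000, -1.031426) = 1.248025
  k2 = f(1.240000, -0.931584) = 1.127216
  p ← -1.031426 + 0.16·1.127216 = -0.851071
p(1.32) ≈ -0.8511

-0.8511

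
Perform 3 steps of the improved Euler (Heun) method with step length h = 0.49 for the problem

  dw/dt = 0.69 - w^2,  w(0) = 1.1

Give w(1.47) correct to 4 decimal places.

Heun: k1 = f(t_n, w_n); k2 = f(t_n + h, w_n + h·k1); w_{n+1} = w_n + (h/2)·(k1 + k2).
t=0.000000, w=1.100000:
  k1 = f(0.000000, 1.100000) = -0.520000
  k2 = f(0.490000, 0.845200) = -0.024363
  w ← 1.100000 + (0.49/2)·(-0.520000 + (-0.024363)) = 0.966631
t=0.490000, w=0.966631:
  k1 = f(0.490000, 0.966631) = -0.244376
  k2 = f(0.980000, 0.846887) = -0.027218
  w ← 0.966631 + (0.49/2)·(-0.244376 + (-0.027218)) = 0.900091
t=0.980000, w=0.900091:
  k1 = f(0.980000, 0.900091) = -0.120163
  k2 = f(1.470000, 0.841211) = -0.017635
  w ← 0.900091 + (0.49/2)·(-0.120163 + (-0.017635)) = 0.866330
w(1.47) ≈ 0.8663

0.8663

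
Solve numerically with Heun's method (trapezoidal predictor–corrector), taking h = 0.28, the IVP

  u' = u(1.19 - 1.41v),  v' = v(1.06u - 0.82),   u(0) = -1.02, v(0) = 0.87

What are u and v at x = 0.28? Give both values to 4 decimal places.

Heun on (u,v): k1 = f(x_n, state_n); k2 = f(x_n + h, state_n + h·k1); state_{n+1} = state_n + (h/2)·(k1 + k2).
0.000000: (-1.020000, 0.870000)
  k1 = (0.037434, -1.654044)
  predictor → (-1.009518, 0.406868)
  k2 = (-0.622183, -0.769016)
  → (-1.101865, 0.530772)
(u(0.28), v(0.28)) ≈ (-1.1019, 0.5308)

-1.1019, 0.5308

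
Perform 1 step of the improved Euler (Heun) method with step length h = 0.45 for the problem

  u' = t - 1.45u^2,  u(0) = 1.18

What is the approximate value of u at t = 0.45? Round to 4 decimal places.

0.8029

Heun: k1 = f(t_n, u_n); k2 = f(t_n + h, u_n + h·k1); u_{n+1} = u_n + (h/2)·(k1 + k2).
t=0.000000, u=1.180000:
  k1 = f(0.000000, 1.180000) = -2.018980
  k2 = f(0.450000, 0.271459) = 0.343150
  u ← 1.180000 + (0.45/2)·(-2.018980 + 0.343150) = 0.802938
u(0.45) ≈ 0.8029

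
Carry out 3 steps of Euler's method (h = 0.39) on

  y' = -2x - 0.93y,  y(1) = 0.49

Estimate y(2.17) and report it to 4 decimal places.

-2.2693

Euler: y_{n+1} = y_n + h·f(x_n, y_n).
x=1.000000, y=0.490000: f=-2.455700 → y ← 0.490000 + 0.39·(-2.455700) = -0.467723
x=1.390000, y=-0.467723: f=-2.345018 → y ← -0.467723 + 0.39·(-2.345018) = -1.382280
x=1.780000, y=-1.382280: f=-2.274480 → y ← -1.382280 + 0.39·(-2.274480) = -2.269327
y(2.17) ≈ -2.2693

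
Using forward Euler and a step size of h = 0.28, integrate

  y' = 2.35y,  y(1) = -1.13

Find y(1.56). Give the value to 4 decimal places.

Euler: y_{n+1} = y_n + h·f(t_n, y_n).
t=1.000000, y=-1.130000: f=-2.655500 → y ← -1.130000 + 0.28·(-2.655500) = -1.873540
t=1.280000, y=-1.873540: f=-4.402819 → y ← -1.873540 + 0.28·(-4.402819) = -3.106329
y(1.56) ≈ -3.1063

-3.1063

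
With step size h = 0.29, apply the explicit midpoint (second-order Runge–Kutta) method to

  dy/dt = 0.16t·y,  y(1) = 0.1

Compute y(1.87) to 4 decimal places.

0.1220

Midpoint: k1 = f(t_n, y_n); k2 = f(t_n + h/2, y_n + (h/2)·k1); y_{n+1} = y_n + h·k2.
t=1.000000, y=0.100000:
  k1 = f(1.000000, 0.100000) = 0.016000
  k2 = f(1.145000, 0.102320) = 0.018745
  y ← 0.100000 + 0.29·0.018745 = 0.105436
t=1.290000, y=0.105436:
  k1 = f(1.290000, 0.105436) = 0.021762
  k2 = f(1.435000, 0.108592) = 0.024933
  y ← 0.105436 + 0.29·0.024933 = 0.112667
t=1.580000, y=0.112667:
  k1 = f(1.580000, 0.112667) = 0.028482
  k2 = f(1.725000, 0.116796) = 0.032236
  y ← 0.112667 + 0.29·0.032236 = 0.122015
y(1.87) ≈ 0.1220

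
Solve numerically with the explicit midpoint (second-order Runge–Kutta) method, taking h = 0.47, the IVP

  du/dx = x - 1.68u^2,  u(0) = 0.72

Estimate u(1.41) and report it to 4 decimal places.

Midpoint: k1 = f(x_n, u_n); k2 = f(x_n + h/2, u_n + (h/2)·k1); u_{n+1} = u_n + h·k2.
x=0.000000, u=0.720000:
  k1 = f(0.000000, 0.720000) = -0.870912
  k2 = f(0.235000, 0.515336) = -0.211159
  u ← 0.720000 + 0.47·(-0.211159) = 0.620755
x=0.470000, u=0.620755:
  k1 = f(0.470000, 0.620755) = -0.177366
  k2 = f(0.705000, 0.579074) = 0.141651
  u ← 0.620755 + 0.47·0.141651 = 0.687331
x=0.940000, u=0.687331:
  k1 = f(0.940000, 0.687331) = 0.146328
  k2 = f(1.175000, 0.721718) = 0.299927
  u ← 0.687331 + 0.47·0.299927 = 0.828297
u(1.41) ≈ 0.8283

0.8283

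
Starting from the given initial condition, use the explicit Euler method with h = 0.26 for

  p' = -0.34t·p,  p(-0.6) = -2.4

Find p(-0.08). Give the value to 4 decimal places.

-2.6033

Euler: p_{n+1} = p_n + h·f(t_n, p_n).
t=-0.600000, p=-2.400000: f=-0.489600 → p ← -2.400000 + 0.26·(-0.489600) = -2.527296
t=-0.340000, p=-2.527296: f=-0.292155 → p ← -2.527296 + 0.26·(-0.292155) = -2.603256
p(-0.08) ≈ -2.6033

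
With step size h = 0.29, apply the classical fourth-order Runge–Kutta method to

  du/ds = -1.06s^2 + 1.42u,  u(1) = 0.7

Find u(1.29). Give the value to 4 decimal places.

RK4: k1 = f(s_n, u_n); k2 = f(s_n + h/2, u_n + (h/2)·k1); k3 = f(s_n + h/2, u_n + (h/2)·k2); k4 = f(s_n + h, u_n + h·k3); u_{n+1} = u_n + (h/6)·(k1 + 2k2 + 2k3 + k4).
s=1.000000, u=0.700000:
  k1 = f(1.000000, 0.700000) = -0.066000
  k2 = f(1.145000, 0.690430) = -0.409276
  k3 = f(1.145000, 0.640655) = -0.479956
  k4 = f(1.290000, 0.560813) = -0.967592
  u ← 0.700000 + (0.29/6)·(k1 + 2k2 + 2k3 + k4) = 0.564084
u(1.29) ≈ 0.5641

0.5641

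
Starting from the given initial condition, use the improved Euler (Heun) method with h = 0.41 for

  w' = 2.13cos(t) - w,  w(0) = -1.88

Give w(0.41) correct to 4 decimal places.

-0.6091

Heun: k1 = f(t_n, w_n); k2 = f(t_n + h, w_n + h·k1); w_{n+1} = w_n + (h/2)·(k1 + k2).
t=0.000000, w=-1.880000:
  k1 = f(0.000000, -1.880000) = 4.010000
  k2 = f(0.410000, -0.235900) = 2.189367
  w ← -1.880000 + (0.41/2)·(4.010000 + 2.189367) = -0.609130
w(0.41) ≈ -0.6091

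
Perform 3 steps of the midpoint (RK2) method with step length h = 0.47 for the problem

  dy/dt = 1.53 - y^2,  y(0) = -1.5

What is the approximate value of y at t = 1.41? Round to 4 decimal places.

-54.4275

Midpoint: k1 = f(t_n, y_n); k2 = f(t_n + h/2, y_n + (h/2)·k1); y_{n+1} = y_n + h·k2.
t=0.000000, y=-1.500000:
  k1 = f(0.000000, -1.500000) = -0.720000
  k2 = f(0.235000, -1.669200) = -1.256229
  y ← -1.500000 + 0.47·(-1.256229) = -2.090427
t=0.470000, y=-2.090427:
  k1 = f(0.470000, -2.090427) = -2.839887
  k2 = f(0.705000, -2.757801) = -6.075466
  y ← -2.090427 + 0.47·(-6.075466) = -4.945896
t=0.940000, y=-4.945896:
  k1 = f(0.940000, -4.945896) = -22.931891
  k2 = f(1.175000, -10.334891) = -105.279967
  y ← -4.945896 + 0.47·(-105.279967) = -54.427481
y(1.41) ≈ -54.4275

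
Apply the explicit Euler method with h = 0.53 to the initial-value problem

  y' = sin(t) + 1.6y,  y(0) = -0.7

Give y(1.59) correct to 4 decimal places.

Euler: y_{n+1} = y_n + h·f(t_n, y_n).
t=0.000000, y=-0.700000: f=-1.120000 → y ← -0.700000 + 0.53·(-1.120000) = -1.293600
t=0.530000, y=-1.293600: f=-1.564227 → y ← -1.293600 + 0.53·(-1.564227) = -2.122640
t=1.060000, y=-2.122640: f=-2.523869 → y ← -2.122640 + 0.53·(-2.523869) = -3.460291
y(1.59) ≈ -3.4603

-3.4603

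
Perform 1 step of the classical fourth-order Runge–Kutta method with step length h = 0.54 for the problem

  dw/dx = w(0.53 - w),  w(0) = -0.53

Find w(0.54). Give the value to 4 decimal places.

RK4: k1 = f(x_n, w_n); k2 = f(x_n + h/2, w_n + (h/2)·k1); k3 = f(x_n + h/2, w_n + (h/2)·k2); k4 = f(x_n + h, w_n + h·k3); w_{n+1} = w_n + (h/6)·(k1 + 2k2 + 2k3 + k4).
x=0.000000, w=-0.530000:
  k1 = f(0.000000, -0.530000) = -0.561800
  k2 = f(0.270000, -0.681686) = -0.825989
  k3 = f(0.270000, -0.753017) = -0.966134
  k4 = f(0.540000, -1.051712) = -1.663506
  w ← -0.530000 + (0.54/6)·(k1 + 2k2 + 2k3 + k4) = -1.052860
w(0.54) ≈ -1.0529

-1.0529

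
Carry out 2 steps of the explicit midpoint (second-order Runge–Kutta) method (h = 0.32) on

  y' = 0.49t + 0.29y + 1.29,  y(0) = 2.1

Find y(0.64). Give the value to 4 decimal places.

Midpoint: k1 = f(t_n, y_n); k2 = f(t_n + h/2, y_n + (h/2)·k1); y_{n+1} = y_n + h·k2.
t=0.000000, y=2.100000:
  k1 = f(0.000000, 2.100000) = 1.899000
  k2 = f(0.160000, 2.403840) = 2.065514
  y ← 2.100000 + 0.32·2.065514 = 2.760964
t=0.320000, y=2.760964:
  k1 = f(0.320000, 2.760964) = 2.247480
  k2 = f(0.480000, 3.120561) = 2.430163
  y ← 2.760964 + 0.32·2.430163 = 3.538616
y(0.64) ≈ 3.5386

3.5386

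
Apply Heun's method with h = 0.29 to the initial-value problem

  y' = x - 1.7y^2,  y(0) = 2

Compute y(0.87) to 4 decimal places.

0.7589

Heun: k1 = f(x_n, y_n); k2 = f(x_n + h, y_n + h·k1); y_{n+1} = y_n + (h/2)·(k1 + k2).
x=0.000000, y=2.000000:
  k1 = f(0.000000, 2.000000) = -6.800000
  k2 = f(0.290000, 0.028000) = 0.288667
  y ← 2.000000 + (0.29/2)·(-6.800000 + 0.288667) = 1.055857
x=0.290000, y=1.055857:
  k1 = f(0.290000, 1.055857) = -1.605217
  k2 = f(0.580000, 0.590344) = -0.012460
  y ← 1.055857 + (0.29/2)·(-1.605217 + (-0.012460)) = 0.821294
x=0.580000, y=0.821294:
  k1 = f(0.580000, 0.821294) = -0.566689
  k2 = f(0.870000, 0.656954) = 0.136300
  y ← 0.821294 + (0.29/2)·(-0.566689 + 0.136300) = 0.758887
y(0.87) ≈ 0.7589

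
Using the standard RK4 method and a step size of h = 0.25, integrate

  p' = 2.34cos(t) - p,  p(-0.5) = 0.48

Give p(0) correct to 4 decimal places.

1.1786

RK4: k1 = f(t_n, p_n); k2 = f(t_n + h/2, p_n + (h/2)·k1); k3 = f(t_n + h/2, p_n + (h/2)·k2); k4 = f(t_n + h, p_n + h·k3); p_{n+1} = p_n + (h/6)·(k1 + 2k2 + 2k3 + k4).
t=-0.500000, p=0.480000:
  k1 = f(-0.500000, 0.480000) = 1.573543
  k2 = f(-0.375000, 0.676693) = 1.500695
  k3 = f(-0.375000, 0.667587) = 1.509801
  k4 = f(-0.250000, 0.857450) = 1.409805
  p ← 0.480000 + (0.25/6)·(k1 + 2k2 + 2k3 + k4) = 0.855181
t=-0.250000, p=0.855181:
  k1 = f(-0.250000, 0.855181) = 1.412074
  k2 = f(-0.125000, 1.031690) = 1.290052
  k3 = f(-0.125000, 1.016437) = 1.305305
  k4 = f(0.000000, 1.181507) = 1.158493
  p ← 0.855181 + (0.25/6)·(k1 + 2k2 + 2k3 + k4) = 1.178568
p(0) ≈ 1.1786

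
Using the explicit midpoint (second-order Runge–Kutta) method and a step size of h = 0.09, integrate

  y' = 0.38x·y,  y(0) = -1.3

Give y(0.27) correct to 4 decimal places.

-1.3181

Midpoint: k1 = f(x_n, y_n); k2 = f(x_n + h/2, y_n + (h/2)·k1); y_{n+1} = y_n + h·k2.
x=0.000000, y=-1.300000:
  k1 = f(0.000000, -1.300000) = 0.000000
  k2 = f(0.045000, -1.300000) = -0.022230
  y ← -1.300000 + 0.09·(-0.022230) = -1.302001
x=0.090000, y=-1.302001:
  k1 = f(0.090000, -1.302001) = -0.044528
  k2 = f(0.135000, -1.304004) = -0.066895
  y ← -1.302001 + 0.09·(-0.066895) = -1.308021
x=0.180000, y=-1.308021:
  k1 = f(0.180000, -1.308021) = -0.089469
  k2 = f(0.225000, -1.312047) = -0.112180
  y ← -1.308021 + 0.09·(-0.112180) = -1.318117
y(0.27) ≈ -1.3181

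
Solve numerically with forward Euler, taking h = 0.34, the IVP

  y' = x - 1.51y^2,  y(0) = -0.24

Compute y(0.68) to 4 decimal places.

-0.1913

Euler: y_{n+1} = y_n + h·f(x_n, y_n).
x=0.000000, y=-0.240000: f=-0.086976 → y ← -0.240000 + 0.34·(-0.086976) = -0.269572
x=0.340000, y=-0.269572: f=0.230270 → y ← -0.269572 + 0.34·0.230270 = -0.191280
y(0.68) ≈ -0.1913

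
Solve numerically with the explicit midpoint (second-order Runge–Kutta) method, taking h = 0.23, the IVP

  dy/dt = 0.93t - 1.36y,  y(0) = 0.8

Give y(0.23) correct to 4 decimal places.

0.6135

Midpoint: k1 = f(t_n, y_n); k2 = f(t_n + h/2, y_n + (h/2)·k1); y_{n+1} = y_n + h·k2.
t=0.000000, y=0.800000:
  k1 = f(0.000000, 0.800000) = -1.088000
  k2 = f(0.115000, 0.674880) = -0.810887
  y ← 0.800000 + 0.23·(-0.810887) = 0.613496
y(0.23) ≈ 0.6135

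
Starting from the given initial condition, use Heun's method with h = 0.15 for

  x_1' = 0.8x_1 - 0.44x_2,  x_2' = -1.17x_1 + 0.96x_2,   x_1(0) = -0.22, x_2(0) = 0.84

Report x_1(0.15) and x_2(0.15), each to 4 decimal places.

-0.3120, 1.0182

Heun on (x_1,x_2): k1 = f(t_n, state_n); k2 = f(t_n + h, state_n + h·k1); state_{n+1} = state_n + (h/2)·(k1 + k2).
0.000000: (-0.220000, 0.840000)
  k1 = (-0.545600, 1.063800)
  predictor → (-0.301840, 0.999570)
  k2 = (-0.681283, 1.312740)
  → (-0.312016, 1.018240)
(x_1(0.15), x_2(0.15)) ≈ (-0.3120, 1.0182)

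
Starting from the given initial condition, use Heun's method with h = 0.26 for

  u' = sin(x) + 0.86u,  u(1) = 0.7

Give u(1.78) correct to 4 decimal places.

2.4015

Heun: k1 = f(x_n, u_n); k2 = f(x_n + h, u_n + h·k1); u_{n+1} = u_n + (h/2)·(k1 + k2).
x=1.000000, u=0.700000:
  k1 = f(1.000000, 0.700000) = 1.443471
  k2 = f(1.260000, 1.075302) = 1.876850
  u ← 0.700000 + (0.26/2)·(1.443471 + 1.876850) = 1.131642
x=1.260000, u=1.131642:
  k1 = f(1.260000, 1.131642) = 1.925302
  k2 = f(1.520000, 1.632220) = 2.402420
  u ← 1.131642 + (0.26/2)·(1.925302 + 2.402420) = 1.694246
x=1.520000, u=1.694246:
  k1 = f(1.520000, 1.694246) = 2.455761
  k2 = f(1.780000, 2.332744) = 2.984356
  u ← 1.694246 + (0.26/2)·(2.455761 + 2.984356) = 2.401461
u(1.78) ≈ 2.4015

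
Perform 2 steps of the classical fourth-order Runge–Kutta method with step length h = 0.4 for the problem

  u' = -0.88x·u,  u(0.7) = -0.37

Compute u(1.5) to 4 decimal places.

RK4: k1 = f(x_n, u_n); k2 = f(x_n + h/2, u_n + (h/2)·k1); k3 = f(x_n + h/2, u_n + (h/2)·k2); k4 = f(x_n + h, u_n + h·k3); u_{n+1} = u_n + (h/6)·(k1 + 2k2 + 2k3 + k4).
x=0.700000, u=-0.370000:
  k1 = f(0.700000, -0.370000) = 0.227920
  k2 = f(0.900000, -0.324416) = 0.256937
  k3 = f(0.900000, -0.318613) = 0.252341
  k4 = f(1.100000, -0.269064) = 0.260454
  u ← -0.370000 + (0.4/6)·(k1 + 2k2 + 2k3 + k4) = -0.269538
x=1.100000, u=-0.269538:
  k1 = f(1.100000, -0.269538) = 0.260913
  k2 = f(1.300000, -0.217355) = 0.248655
  k3 = f(1.300000, -0.219807) = 0.251459
  k4 = f(1.500000, -0.168954) = 0.223020
  u ← -0.269538 + (0.4/6)·(k1 + 2k2 + 2k3 + k4) = -0.170594
u(1.5) ≈ -0.1706

-0.1706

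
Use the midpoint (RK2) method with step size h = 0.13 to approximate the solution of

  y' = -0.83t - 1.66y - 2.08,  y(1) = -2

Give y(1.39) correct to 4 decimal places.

Midpoint: k1 = f(t_n, y_n); k2 = f(t_n + h/2, y_n + (h/2)·k1); y_{n+1} = y_n + h·k2.
t=1.000000, y=-2.000000:
  k1 = f(1.000000, -2.000000) = 0.410000
  k2 = f(1.065000, -1.973350) = 0.311811
  y ← -2.000000 + 0.13·0.311811 = -1.959465
t=1.130000, y=-1.959465:
  k1 = f(1.130000, -1.959465) = 0.234811
  k2 = f(1.195000, -1.944202) = 0.155525
  y ← -1.959465 + 0.13·0.155525 = -1.939246
t=1.260000, y=-1.939246:
  k1 = f(1.260000, -1.939246) = 0.093349
  k2 = f(1.325000, -1.933179) = 0.029327
  y ← -1.939246 + 0.13·0.029327 = -1.935434
y(1.39) ≈ -1.9354

-1.9354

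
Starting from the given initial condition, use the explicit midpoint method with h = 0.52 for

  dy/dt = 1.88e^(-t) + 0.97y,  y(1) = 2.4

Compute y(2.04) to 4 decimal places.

7.2084

Midpoint: k1 = f(t_n, y_n); k2 = f(t_n + h/2, y_n + (h/2)·k1); y_{n+1} = y_n + h·k2.
t=1.000000, y=2.400000:
  k1 = f(1.000000, 2.400000) = 3.019613
  k2 = f(1.260000, 3.185099) = 3.622816
  y ← 2.400000 + 0.52·3.622816 = 4.283864
t=1.520000, y=4.283864:
  k1 = f(1.520000, 4.283864) = 4.566527
  k2 = f(1.780000, 5.471161) = 5.624066
  y ← 4.283864 + 0.52·5.624066 = 7.208379
y(2.04) ≈ 7.2084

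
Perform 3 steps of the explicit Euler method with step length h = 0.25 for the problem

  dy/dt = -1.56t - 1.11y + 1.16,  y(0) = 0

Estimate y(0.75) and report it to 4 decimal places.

0.3855

Euler: y_{n+1} = y_n + h·f(t_n, y_n).
t=0.000000, y=0.000000: f=1.160000 → y ← 0.000000 + 0.25·1.160000 = 0.290000
t=0.250000, y=0.290000: f=0.448100 → y ← 0.290000 + 0.25·0.448100 = 0.402025
t=0.500000, y=0.402025: f=-0.066248 → y ← 0.402025 + 0.25·(-0.066248) = 0.385463
y(0.75) ≈ 0.3855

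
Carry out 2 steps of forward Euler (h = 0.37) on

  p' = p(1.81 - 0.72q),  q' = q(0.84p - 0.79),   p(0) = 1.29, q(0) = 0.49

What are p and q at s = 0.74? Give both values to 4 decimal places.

Euler on (p,q): p_{n+1} = p_n + h·p', q_{n+1} = q_n + h·q'.
0.000000: (1.290000, 0.490000); f=(1.879788, 0.143864) → (1.985522, 0.543230)
0.370000: (1.985522, 0.543230); f=(2.817206, 0.476868) → (3.027888, 0.719671)
(p(0.74), q(0.74)) ≈ (3.0279, 0.7197)

3.0279, 0.7197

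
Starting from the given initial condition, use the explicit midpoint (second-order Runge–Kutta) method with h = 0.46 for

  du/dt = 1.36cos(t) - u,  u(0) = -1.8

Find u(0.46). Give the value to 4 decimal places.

Midpoint: k1 = f(t_n, u_n); k2 = f(t_n + h/2, u_n + (h/2)·k1); u_{n+1} = u_n + h·k2.
t=0.000000, u=-1.800000:
  k1 = f(0.000000, -1.800000) = 3.160000
  k2 = f(0.230000, -1.073200) = 2.397386
  u ← -1.800000 + 0.46·2.397386 = -0.697202
u(0.46) ≈ -0.6972

-0.6972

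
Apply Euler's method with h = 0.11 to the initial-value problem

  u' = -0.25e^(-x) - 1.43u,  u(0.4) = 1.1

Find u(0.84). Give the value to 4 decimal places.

0.5063

Euler: u_{n+1} = u_n + h·f(x_n, u_n).
x=0.400000, u=1.100000: f=-1.740580 → u ← 1.100000 + 0.11·(-1.740580) = 0.908536
x=0.510000, u=0.908536: f=-1.449331 → u ← 0.908536 + 0.11·(-1.449331) = 0.749110
x=0.620000, u=0.749110: f=-1.205713 → u ← 0.749110 + 0.11·(-1.205713) = 0.616481
x=0.730000, u=0.616481: f=-1.002046 → u ← 0.616481 + 0.11·(-1.002046) = 0.506256
u(0.84) ≈ 0.5063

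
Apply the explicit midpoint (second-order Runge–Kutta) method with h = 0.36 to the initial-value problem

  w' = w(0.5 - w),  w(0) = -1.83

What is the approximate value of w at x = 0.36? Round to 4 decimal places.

-4.7265

Midpoint: k1 = f(x_n, w_n); k2 = f(x_n + h/2, w_n + (h/2)·k1); w_{n+1} = w_n + h·k2.
x=0.000000, w=-1.830000:
  k1 = f(0.000000, -1.830000) = -4.263900
  k2 = f(0.180000, -2.597502) = -8.045768
  w ← -1.830000 + 0.36·(-8.045768) = -4.726476
w(0.36) ≈ -4.7265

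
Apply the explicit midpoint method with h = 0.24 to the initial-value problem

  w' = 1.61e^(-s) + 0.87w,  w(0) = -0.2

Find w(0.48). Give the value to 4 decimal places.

Midpoint: k1 = f(s_n, w_n); k2 = f(s_n + h/2, w_n + (h/2)·k1); w_{n+1} = w_n + h·k2.
s=0.000000, w=-0.200000:
  k1 = f(0.000000, -0.200000) = 1.436000
  k2 = f(0.120000, -0.027680) = 1.403860
  w ← -0.200000 + 0.24·1.403860 = 0.136926
s=0.240000, w=0.136926:
  k1 = f(0.240000, 0.136926) = 1.385597
  k2 = f(0.360000, 0.303198) = 1.387041
  w ← 0.136926 + 0.24·1.387041 = 0.469816
w(0.48) ≈ 0.4698

0.4698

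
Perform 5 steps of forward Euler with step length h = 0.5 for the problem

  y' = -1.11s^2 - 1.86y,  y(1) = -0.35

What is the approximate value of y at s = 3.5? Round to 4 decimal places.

-5.2491

Euler: y_{n+1} = y_n + h·f(s_n, y_n).
s=1.000000, y=-0.350000: f=-0.459000 → y ← -0.350000 + 0.5·(-0.459000) = -0.579500
s=1.500000, y=-0.579500: f=-1.419630 → y ← -0.579500 + 0.5·(-1.419630) = -1.289315
s=2.000000, y=-1.289315: f=-2.041874 → y ← -1.289315 + 0.5·(-2.041874) = -2.310252
s=2.500000, y=-2.310252: f=-2.640431 → y ← -2.310252 + 0.5·(-2.640431) = -3.630468
s=3.000000, y=-3.630468: f=-3.237330 → y ← -3.630468 + 0.5·(-3.237330) = -5.249133
y(3.5) ≈ -5.2491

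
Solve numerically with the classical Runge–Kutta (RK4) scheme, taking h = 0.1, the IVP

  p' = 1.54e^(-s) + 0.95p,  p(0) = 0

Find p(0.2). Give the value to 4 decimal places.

0.3084

RK4: k1 = f(s_n, p_n); k2 = f(s_n + h/2, p_n + (h/2)·k1); k3 = f(s_n + h/2, p_n + (h/2)·k2); k4 = f(s_n + h, p_n + h·k3); p_{n+1} = p_n + (h/6)·(k1 + 2k2 + 2k3 + k4).
s=0.000000, p=0.000000:
  k1 = f(0.000000, 0.000000) = 1.540000
  k2 = f(0.050000, 0.077000) = 1.538043
  k3 = f(0.050000, 0.076902) = 1.537950
  k4 = f(0.100000, 0.153795) = 1.539555
  p ← 0.000000 + (0.1/6)·(k1 + 2k2 + 2k3 + k4) = 0.153859
s=0.100000, p=0.153859:
  k1 = f(0.100000, 0.153859) = 1.539616
  k2 = f(0.150000, 0.230840) = 1.544788
  k3 = f(0.150000, 0.231098) = 1.545034
  k4 = f(0.200000, 0.308362) = 1.553790
  p ← 0.153859 + (0.1/6)·(k1 + 2k2 + 2k3 + k4) = 0.308410
p(0.2) ≈ 0.3084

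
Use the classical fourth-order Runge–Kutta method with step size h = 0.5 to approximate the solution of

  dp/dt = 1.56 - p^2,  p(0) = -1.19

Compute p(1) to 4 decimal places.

-0.6872

RK4: k1 = f(t_n, p_n); k2 = f(t_n + h/2, p_n + (h/2)·k1); k3 = f(t_n + h/2, p_n + (h/2)·k2); k4 = f(t_n + h, p_n + h·k3); p_{n+1} = p_n + (h/6)·(k1 + 2k2 + 2k3 + k4).
t=0.000000, p=-1.190000:
  k1 = f(0.000000, -1.190000) = 0.143900
  k2 = f(0.250000, -1.154025) = 0.228226
  k3 = f(0.250000, -1.132943) = 0.276439
  k4 = f(0.500000, -1.051780) = 0.453758
  p ← -1.190000 + (0.5/6)·(k1 + 2k2 + 2k3 + k4) = -1.056084
t=0.500000, p=-1.056084:
  k1 = f(0.500000, -1.056084) = 0.444686
  k2 = f(0.750000, -0.944913) = 0.667140
  k3 = f(0.750000, -0.889299) = 0.769147
  k4 = f(1.000000, -0.671511) = 1.109073
  p ← -1.056084 + (0.5/6)·(k1 + 2k2 + 2k3 + k4) = -0.687223
p(1) ≈ -0.6872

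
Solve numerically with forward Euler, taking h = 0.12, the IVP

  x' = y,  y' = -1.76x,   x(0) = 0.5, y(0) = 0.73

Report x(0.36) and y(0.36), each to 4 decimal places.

0.7226, 0.3604

Euler on (x,y): x_{n+1} = x_n + h·x', y_{n+1} = y_n + h·y'.
0.000000: (0.500000, 0.730000); f=(0.730000, -0.880000) → (0.587600, 0.624400)
0.120000: (0.587600, 0.624400); f=(0.624400, -1.034176) → (0.662528, 0.500299)
0.240000: (0.662528, 0.500299); f=(0.500299, -1.166049) → (0.722564, 0.360373)
(x(0.36), y(0.36)) ≈ (0.7226, 0.3604)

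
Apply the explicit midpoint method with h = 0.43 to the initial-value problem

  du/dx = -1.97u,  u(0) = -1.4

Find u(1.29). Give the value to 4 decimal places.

-0.1876

Midpoint: k1 = f(x_n, u_n); k2 = f(x_n + h/2, u_n + (h/2)·k1); u_{n+1} = u_n + h·k2.
x=0.000000, u=-1.400000:
  k1 = f(0.000000, -1.400000) = 2.758000
  k2 = f(0.215000, -0.807030) = 1.589849
  u ← -1.400000 + 0.43·1.589849 = -0.716365
x=0.430000, u=-0.716365:
  k1 = f(0.430000, -0.716365) = 1.411239
  k2 = f(0.645000, -0.412949) = 0.813509
  u ← -0.716365 + 0.43·0.813509 = -0.366556
x=0.860000, u=-0.366556:
  k1 = f(0.860000, -0.366556) = 0.722116
  k2 = f(1.075000, -0.211301) = 0.416264
  u ← -0.366556 + 0.43·0.416264 = -0.187563
u(1.29) ≈ -0.1876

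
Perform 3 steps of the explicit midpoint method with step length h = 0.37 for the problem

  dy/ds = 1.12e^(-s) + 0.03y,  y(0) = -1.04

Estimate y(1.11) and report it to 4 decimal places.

Midpoint: k1 = f(s_n, y_n); k2 = f(s_n + h/2, y_n + (h/2)·k1); y_{n+1} = y_n + h·k2.
s=0.000000, y=-1.040000:
  k1 = f(0.000000, -1.040000) = 1.088800
  k2 = f(0.185000, -0.838572) = 0.905680
  y ← -1.040000 + 0.37·0.905680 = -0.704899
s=0.370000, y=-0.704899:
  k1 = f(0.370000, -0.704899) = 0.752475
  k2 = f(0.555000, -0.565691) = 0.625990
  y ← -0.704899 + 0.37·0.625990 = -0.473282
s=0.740000, y=-0.473282:
  k1 = f(0.740000, -0.473282) = 0.520169
  k2 = f(0.925000, -0.377051) = 0.432804
  y ← -0.473282 + 0.37·0.432804 = -0.313145
y(1.11) ≈ -0.3131

-0.3131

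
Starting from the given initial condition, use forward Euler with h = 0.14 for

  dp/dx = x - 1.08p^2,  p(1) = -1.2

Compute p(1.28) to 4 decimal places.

-1.3650

Euler: p_{n+1} = p_n + h·f(x_n, p_n).
x=1.000000, p=-1.200000: f=-0.555200 → p ← -1.200000 + 0.14·(-0.555200) = -1.277728
x=1.140000, p=-1.277728: f=-0.623196 → p ← -1.277728 + 0.14·(-0.623196) = -1.364975
p(1.28) ≈ -1.3650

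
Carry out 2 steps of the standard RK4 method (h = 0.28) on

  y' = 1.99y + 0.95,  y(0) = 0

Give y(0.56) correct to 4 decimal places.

0.9767

RK4: k1 = f(x_n, y_n); k2 = f(x_n + h/2, y_n + (h/2)·k1); k3 = f(x_n + h/2, y_n + (h/2)·k2); k4 = f(x_n + h, y_n + h·k3); y_{n+1} = y_n + (h/6)·(k1 + 2k2 + 2k3 + k4).
x=0.000000, y=0.000000:
  k1 = f(0.000000, 0.000000) = 0.950000
  k2 = f(0.140000, 0.133000) = 1.214670
  k3 = f(0.140000, 0.170054) = 1.288407
  k4 = f(0.280000, 0.360754) = 1.667900
  y ← 0.000000 + (0.28/6)·(k1 + 2k2 + 2k3 + k4) = 0.355789
x=0.280000, y=0.355789:
  k1 = f(0.280000, 0.355789) = 1.658021
  k2 = f(0.420000, 0.587912) = 2.119945
  k3 = f(0.420000, 0.652582) = 2.248637
  k4 = f(0.560000, 0.985408) = 2.910961
  y ← 0.355789 + (0.28/6)·(k1 + 2k2 + 2k3 + k4) = 0.976743
y(0.56) ≈ 0.9767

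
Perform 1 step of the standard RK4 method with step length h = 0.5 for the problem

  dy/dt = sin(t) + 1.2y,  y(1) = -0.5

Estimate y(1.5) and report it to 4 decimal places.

RK4: k1 = f(t_n, y_n); k2 = f(t_n + h/2, y_n + (h/2)·k1); k3 = f(t_n + h/2, y_n + (h/2)·k2); k4 = f(t_n + h, y_n + h·k3); y_{n+1} = y_n + (h/6)·(k1 + 2k2 + 2k3 + k4).
t=1.000000, y=-0.500000:
  k1 = f(1.000000, -0.500000) = 0.241471
  k2 = f(1.250000, -0.439632) = 0.421426
  k3 = f(1.250000, -0.394644) = 0.475412
  k4 = f(1.500000, -0.262294) = 0.682742
  y ← -0.500000 + (0.5/6)·(k1 + 2k2 + 2k3 + k4) = -0.273509
y(1.5) ≈ -0.2735

-0.2735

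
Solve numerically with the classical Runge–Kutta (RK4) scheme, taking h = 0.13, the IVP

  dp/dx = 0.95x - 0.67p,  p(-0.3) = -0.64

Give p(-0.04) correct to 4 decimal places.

-0.5754

RK4: k1 = f(x_n, p_n); k2 = f(x_n + h/2, p_n + (h/2)·k1); k3 = f(x_n + h/2, p_n + (h/2)·k2); k4 = f(x_n + h, p_n + h·k3); p_{n+1} = p_n + (h/6)·(k1 + 2k2 + 2k3 + k4).
x=-0.300000, p=-0.640000:
  k1 = f(-0.300000, -0.640000) = 0.143800
  k2 = f(-0.235000, -0.630653) = 0.199288
  k3 = f(-0.235000, -0.627046) = 0.196871
  k4 = f(-0.170000, -0.614407) = 0.250153
  p ← -0.640000 + (0.13/6)·(k1 + 2k2 + 2k3 + k4) = -0.614297
x=-0.170000, p=-0.614297:
  k1 = f(-0.170000, -0.614297) = 0.250079
  k2 = f(-0.105000, -0.598042) = 0.300938
  k3 = f(-0.105000, -0.594736) = 0.298723
  k4 = f(-0.040000, -0.575463) = 0.347561
  p ← -0.614297 + (0.13/6)·(k1 + 2k2 + 2k3 + k4) = -0.575363
p(-0.04) ≈ -0.5754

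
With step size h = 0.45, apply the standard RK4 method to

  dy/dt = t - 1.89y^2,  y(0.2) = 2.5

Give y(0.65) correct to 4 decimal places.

-1.3888

RK4: k1 = f(t_n, y_n); k2 = f(t_n + h/2, y_n + (h/2)·k1); k3 = f(t_n + h/2, y_n + (h/2)·k2); k4 = f(t_n + h, y_n + h·k3); y_{n+1} = y_n + (h/6)·(k1 + 2k2 + 2k3 + k4).
t=0.200000, y=2.500000:
  k1 = f(0.200000, 2.500000) = -11.612500
  k2 = f(0.425000, -0.112813) = 0.400947
  k3 = f(0.425000, 2.590213) = -12.255394
  k4 = f(0.650000, -3.014927) = -16.529698
  y ← 2.500000 + (0.45/6)·(k1 + 2k2 + 2k3 + k4) = -1.388832
y(0.65) ≈ -1.3888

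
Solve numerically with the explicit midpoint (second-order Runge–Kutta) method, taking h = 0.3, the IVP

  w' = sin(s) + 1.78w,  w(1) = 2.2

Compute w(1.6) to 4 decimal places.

7.1311

Midpoint: k1 = f(s_n, w_n); k2 = f(s_n + h/2, w_n + (h/2)·k1); w_{n+1} = w_n + h·k2.
s=1.000000, w=2.200000:
  k1 = f(1.000000, 2.200000) = 4.757471
  k2 = f(1.150000, 2.913621) = 6.099009
  w ← 2.200000 + 0.3·6.099009 = 4.029703
s=1.300000, w=4.029703:
  k1 = f(1.300000, 4.029703) = 8.136429
  k2 = f(1.450000, 5.250167) = 10.338010
  w ← 4.029703 + 0.3·10.338010 = 7.131106
w(1.6) ≈ 7.1311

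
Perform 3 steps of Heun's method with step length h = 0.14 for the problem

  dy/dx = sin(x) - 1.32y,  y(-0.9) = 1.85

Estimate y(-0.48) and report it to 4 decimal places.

0.8701

Heun: k1 = f(x_n, y_n); k2 = f(x_n + h, y_n + h·k1); y_{n+1} = y_n + (h/2)·(k1 + k2).
x=-0.900000, y=1.850000:
  k1 = f(-0.900000, 1.850000) = -3.225327
  k2 = f(-0.760000, 1.398454) = -2.534881
  y ← 1.850000 + (0.14/2)·(-3.225327 + (-2.534881)) = 1.446785
x=-0.760000, y=1.446785:
  k1 = f(-0.760000, 1.446785) = -2.598678
  k2 = f(-0.620000, 1.082970) = -2.010556
  y ← 1.446785 + (0.14/2)·(-2.598678 + (-2.010556)) = 1.124139
x=-0.620000, y=1.124139:
  k1 = f(-0.620000, 1.124139) = -2.064899
  k2 = f(-0.480000, 0.835053) = -1.564049
  y ← 1.124139 + (0.14/2)·(-2.064899 + (-1.564049)) = 0.870113
y(-0.48) ≈ 0.8701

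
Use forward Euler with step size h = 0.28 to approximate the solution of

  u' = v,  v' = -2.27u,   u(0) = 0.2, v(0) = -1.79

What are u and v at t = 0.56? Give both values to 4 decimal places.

-0.8380, -1.7257

Euler on (u,v): u_{n+1} = u_n + h·u', v_{n+1} = v_n + h·v'.
0.000000: (0.200000, -1.790000); f=(-1.790000, -0.454000) → (-0.301200, -1.917120)
0.280000: (-0.301200, -1.917120); f=(-1.917120, 0.683724) → (-0.837994, -1.725677)
(u(0.56), v(0.56)) ≈ (-0.8380, -1.7257)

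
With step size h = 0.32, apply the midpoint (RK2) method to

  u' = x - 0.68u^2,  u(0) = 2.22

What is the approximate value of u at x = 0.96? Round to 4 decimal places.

Midpoint: k1 = f(x_n, u_n); k2 = f(x_n + h/2, u_n + (h/2)·k1); u_{n+1} = u_n + h·k2.
x=0.000000, u=2.220000:
  k1 = f(0.000000, 2.220000) = -3.351312
  k2 = f(0.160000, 1.683790) = -1.767901
  u ← 2.220000 + 0.32·(-1.767901) = 1.654272
x=0.320000, u=1.654272:
  k1 = f(0.320000, 1.654272) = -1.540898
  k2 = f(0.480000, 1.407728) = -0.867555
  u ← 1.654272 + 0.32·(-0.867555) = 1.376654
x=0.640000, u=1.376654:
  k1 = f(0.640000, 1.376654) = -0.648720
  k2 = f(0.800000, 1.272859) = -0.301715
  u ← 1.376654 + 0.32·(-0.301715) = 1.280105
u(0.96) ≈ 1.2801

1.2801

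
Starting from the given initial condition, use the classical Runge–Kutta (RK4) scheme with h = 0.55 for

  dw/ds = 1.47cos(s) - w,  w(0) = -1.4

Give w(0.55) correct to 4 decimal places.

RK4: k1 = f(s_n, w_n); k2 = f(s_n + h/2, w_n + (h/2)·k1); k3 = f(s_n + h/2, w_n + (h/2)·k2); k4 = f(s_n + h, w_n + h·k3); w_{n+1} = w_n + (h/6)·(k1 + 2k2 + 2k3 + k4).
s=0.000000, w=-1.400000:
  k1 = f(0.000000, -1.400000) = 2.870000
  k2 = f(0.275000, -0.610750) = 2.025515
  k3 = f(0.275000, -0.842983) = 2.257748
  k4 = f(0.550000, -0.158238) = 1.411449
  w ← -1.400000 + (0.55/6)·(k1 + 2k2 + 2k3 + k4) = -0.222269
w(0.55) ≈ -0.2223

-0.2223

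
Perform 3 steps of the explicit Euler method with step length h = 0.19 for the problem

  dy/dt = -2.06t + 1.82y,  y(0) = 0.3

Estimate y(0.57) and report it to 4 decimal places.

Euler: y_{n+1} = y_n + h·f(t_n, y_n).
t=0.000000, y=0.300000: f=0.546000 → y ← 0.300000 + 0.19·0.546000 = 0.403740
t=0.190000, y=0.403740: f=0.343407 → y ← 0.403740 + 0.19·0.343407 = 0.468987
t=0.380000, y=0.468987: f=0.070757 → y ← 0.468987 + 0.19·0.070757 = 0.482431
y(0.57) ≈ 0.4824

0.4824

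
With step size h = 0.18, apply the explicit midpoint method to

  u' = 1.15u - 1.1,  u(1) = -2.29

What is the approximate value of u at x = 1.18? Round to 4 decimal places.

Midpoint: k1 = f(x_n, u_n); k2 = f(x_n + h/2, u_n + (h/2)·k1); u_{n+1} = u_n + h·k2.
x=1.000000, u=-2.290000:
  k1 = f(1.000000, -2.290000) = -3.733500
  k2 = f(1.090000, -2.626015) = -4.119917
  u ← -2.290000 + 0.18·(-4.119917) = -3.031585
u(1.18) ≈ -3.0316

-3.0316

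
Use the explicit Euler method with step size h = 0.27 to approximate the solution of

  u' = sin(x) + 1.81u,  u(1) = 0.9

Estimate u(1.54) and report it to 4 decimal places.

Euler: u_{n+1} = u_n + h·f(x_n, u_n).
x=1.000000, u=0.900000: f=2.470471 → u ← 0.900000 + 0.27·2.470471 = 1.567027
x=1.270000, u=1.567027: f=3.791420 → u ← 1.567027 + 0.27·3.791420 = 2.590711
u(1.54) ≈ 2.5907

2.5907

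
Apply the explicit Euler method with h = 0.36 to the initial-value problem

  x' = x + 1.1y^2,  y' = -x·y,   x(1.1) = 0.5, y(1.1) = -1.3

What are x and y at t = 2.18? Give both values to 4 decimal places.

3.2266, -0.0973

Euler on (x,y): x_{n+1} = x_n + h·x', y_{n+1} = y_n + h·y'.
1.100000: (0.500000, -1.300000); f=(2.359000, 0.650000) → (1.349240, -1.066000)
1.460000: (1.349240, -1.066000); f=(2.599232, 1.438290) → (2.284963, -0.548216)
1.820000: (2.284963, -0.548216); f=(2.615558, 1.252653) → (3.226564, -0.097261)
(x(2.18), y(2.18)) ≈ (3.2266, -0.0973)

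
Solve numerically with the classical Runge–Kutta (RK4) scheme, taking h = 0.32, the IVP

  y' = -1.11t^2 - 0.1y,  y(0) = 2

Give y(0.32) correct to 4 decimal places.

RK4: k1 = f(t_n, y_n); k2 = f(t_n + h/2, y_n + (h/2)·k1); k3 = f(t_n + h/2, y_n + (h/2)·k2); k4 = f(t_n + h, y_n + h·k3); y_{n+1} = y_n + (h/6)·(k1 + 2k2 + 2k3 + k4).
t=0.000000, y=2.000000:
  k1 = f(0.000000, 2.000000) = -0.200000
  k2 = f(0.160000, 1.968000) = -0.225216
  k3 = f(0.160000, 1.963965) = -0.224813
  k4 = f(0.320000, 1.928060) = -0.306470
  y ← 2.000000 + (0.32/6)·(k1 + 2k2 + 2k3 + k4) = 1.924985
y(0.32) ≈ 1.9250

1.9250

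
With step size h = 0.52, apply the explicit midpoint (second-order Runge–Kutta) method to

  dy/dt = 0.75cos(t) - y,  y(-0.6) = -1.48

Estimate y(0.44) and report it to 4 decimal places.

Midpoint: k1 = f(t_n, y_n); k2 = f(t_n + h/2, y_n + (h/2)·k1); y_{n+1} = y_n + h·k2.
t=-0.600000, y=-1.480000:
  k1 = f(-0.600000, -1.480000) = 2.099002
  k2 = f(-0.340000, -0.934260) = 1.641326
  y ← -1.480000 + 0.52·1.641326 = -0.626511
t=-0.080000, y=-0.626511:
  k1 = f(-0.080000, -0.626511) = 1.374112
  k2 = f(0.180000, -0.269242) = 1.007124
  y ← -0.626511 + 0.52·1.007124 = -0.102806
y(0.44) ≈ -0.1028

-0.1028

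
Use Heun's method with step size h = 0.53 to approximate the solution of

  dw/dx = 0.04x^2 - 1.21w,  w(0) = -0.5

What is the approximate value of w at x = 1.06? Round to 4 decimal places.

Heun: k1 = f(x_n, w_n); k2 = f(x_n + h, w_n + h·k1); w_{n+1} = w_n + (h/2)·(k1 + k2).
x=0.000000, w=-0.500000:
  k1 = f(0.000000, -0.500000) = 0.605000
  k2 = f(0.530000, -0.179350) = 0.228249
  w ← -0.500000 + (0.53/2)·(0.605000 + 0.228249) = -0.279189
x=0.530000, w=-0.279189:
  k1 = f(0.530000, -0.279189) = 0.349055
  k2 = f(1.060000, -0.094190) = 0.158914
  w ← -0.279189 + (0.53/2)·(0.349055 + 0.158914) = -0.144577
w(1.06) ≈ -0.1446

-0.1446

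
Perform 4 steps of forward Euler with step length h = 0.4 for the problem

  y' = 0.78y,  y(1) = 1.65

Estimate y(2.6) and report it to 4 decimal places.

Euler: y_{n+1} = y_n + h·f(s_n, y_n).
s=1.000000, y=1.650000: f=1.287000 → y ← 1.650000 + 0.4·1.287000 = 2.164800
s=1.400000, y=2.164800: f=1.688544 → y ← 2.164800 + 0.4·1.688544 = 2.840218
s=1.800000, y=2.840218: f=2.215370 → y ← 2.840218 + 0.4·2.215370 = 3.726365
s=2.200000, y=3.726365: f=2.906565 → y ← 3.726365 + 0.4·2.906565 = 4.888992
y(2.6) ≈ 4.8890

4.8890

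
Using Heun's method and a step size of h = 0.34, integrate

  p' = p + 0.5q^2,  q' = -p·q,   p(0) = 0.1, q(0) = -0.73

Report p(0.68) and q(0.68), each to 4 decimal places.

Heun on (p,q): k1 = f(t_n, state_n); k2 = f(t_n + h, state_n + h·k1); state_{n+1} = state_n + (h/2)·(k1 + k2).
0.000000: (0.100000, -0.730000)
  k1 = (0.366450, 0.073000)
  predictor → (0.224593, -0.705180)
  k2 = (0.473232, 0.158378)
  → (0.242746, -0.690666)
0.340000: (0.242746, -0.690666)
  k1 = (0.481256, 0.167656)
  predictor → (0.406373, -0.633663)
  k2 = (0.607137, 0.257503)
  → (0.427773, -0.618389)
(p(0.68), q(0.68)) ≈ (0.4278, -0.6184)

0.4278, -0.6184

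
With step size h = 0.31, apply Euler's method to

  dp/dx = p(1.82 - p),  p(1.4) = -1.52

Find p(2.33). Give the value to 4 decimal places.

Euler: p_{n+1} = p_n + h·f(x_n, p_n).
x=1.400000, p=-1.520000: f=-5.076800 → p ← -1.520000 + 0.31·(-5.076800) = -3.093808
x=1.710000, p=-3.093808: f=-15.202379 → p ← -3.093808 + 0.31·(-15.202379) = -7.806545
x=2.020000, p=-7.806545: f=-75.150063 → p ← -7.806545 + 0.31·(-75.150063) = -31.103065
p(2.33) ≈ -31.1031

-31.1031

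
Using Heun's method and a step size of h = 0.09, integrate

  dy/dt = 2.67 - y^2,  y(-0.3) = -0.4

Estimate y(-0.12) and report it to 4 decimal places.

0.0705

Heun: k1 = f(t_n, y_n); k2 = f(t_n + h, y_n + h·k1); y_{n+1} = y_n + (h/2)·(k1 + k2).
t=-0.300000, y=-0.400000:
  k1 = f(-0.300000, -0.400000) = 2.510000
  k2 = f(-0.210000, -0.174100) = 2.639689
  y ← -0.400000 + (0.09/2)·(2.510000 + 2.639689) = -0.168264
t=-0.210000, y=-0.168264:
  k1 = f(-0.210000, -0.168264) = 2.641687
  k2 = f(-0.120000, 0.069488) = 2.665171
  y ← -0.168264 + (0.09/2)·(2.641687 + 2.665171) = 0.070545
y(-0.12) ≈ 0.0705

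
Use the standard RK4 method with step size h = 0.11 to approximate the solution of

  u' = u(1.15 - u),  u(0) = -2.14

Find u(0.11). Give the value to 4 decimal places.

-3.2413

RK4: k1 = f(x_n, u_n); k2 = f(x_n + h/2, u_n + (h/2)·k1); k3 = f(x_n + h/2, u_n + (h/2)·k2); k4 = f(x_n + h, u_n + h·k3); u_{n+1} = u_n + (h/6)·(k1 + 2k2 + 2k3 + k4).
x=0.000000, u=-2.140000:
  k1 = f(0.000000, -2.140000) = -7.040600
  k2 = f(0.055000, -2.527233) = -9.293225
  k3 = f(0.055000, -2.651127) = -10.077273
  k4 = f(0.110000, -3.248500) = -14.288527
  u ← -2.140000 + (0.11/6)·(k1 + 2k2 + 2k3 + k4) = -3.241286
u(0.11) ≈ -3.2413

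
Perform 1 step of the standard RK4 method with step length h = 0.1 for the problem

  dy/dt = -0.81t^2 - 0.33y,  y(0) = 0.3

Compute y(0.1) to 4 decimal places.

0.2900

RK4: k1 = f(t_n, y_n); k2 = f(t_n + h/2, y_n + (h/2)·k1); k3 = f(t_n + h/2, y_n + (h/2)·k2); k4 = f(t_n + h, y_n + h·k3); y_{n+1} = y_n + (h/6)·(k1 + 2k2 + 2k3 + k4).
t=0.000000, y=0.300000:
  k1 = f(0.000000, 0.300000) = -0.099000
  k2 = f(0.050000, 0.295050) = -0.099391
  k3 = f(0.050000, 0.295030) = -0.099385
  k4 = f(0.100000, 0.290061) = -0.103820
  y ← 0.300000 + (0.1/6)·(k1 + 2k2 + 2k3 + k4) = 0.289994
y(0.1) ≈ 0.2900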